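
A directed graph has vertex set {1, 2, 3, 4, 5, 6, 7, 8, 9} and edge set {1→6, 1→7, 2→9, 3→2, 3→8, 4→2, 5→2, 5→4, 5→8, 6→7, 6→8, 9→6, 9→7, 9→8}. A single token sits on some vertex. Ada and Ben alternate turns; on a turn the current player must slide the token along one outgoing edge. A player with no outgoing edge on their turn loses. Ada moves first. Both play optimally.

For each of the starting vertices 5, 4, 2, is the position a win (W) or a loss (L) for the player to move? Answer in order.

Work bottom-up. With no move the player to move loses. Otherwise the position is W if at least one move leads to an L position for the opponent, and L if every move leads to a W.
Every edge goes from a vertex to one that appears earlier in the order 8, 7, 6, 9, 2, 1, 3, 4, 5, so processing vertices in that order labels each vertex after all of its successors.
8: no outgoing edge → L
7: no outgoing edge → L
6: W (go to 7, an L position)
9: W (go to 7, an L position)
2: L (sole option 9(W) is W)
1: W (go to 7, an L position)
3: W (go to 2, an L position)
4: W (go to 2, an L position)
5: W (go to 2, an L position)

5: W, 4: W, 2: L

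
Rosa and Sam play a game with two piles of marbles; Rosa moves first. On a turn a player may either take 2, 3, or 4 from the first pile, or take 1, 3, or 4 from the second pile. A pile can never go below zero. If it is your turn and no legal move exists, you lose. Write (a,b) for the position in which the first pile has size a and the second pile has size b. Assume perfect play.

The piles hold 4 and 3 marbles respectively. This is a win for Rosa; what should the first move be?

Move to (2,3).

Positions with no move are L. A position that does have a move is losing for the player to move precisely when every available move leads to a winning position for the opponent. Fill in the labels:
No move ever increases a pile, so every position that can arise here has a ≤ 4 and b ≤ 3; it is enough to label the cells with 0 ≤ a ≤ 4 and 0 ≤ b ≤ 3.
Every move lowers a or b (never raises either), so fill the grid row by row in increasing a, and left to right within a row: each cell's successors are then already labelled.
      b=0  b=1  b=2  b=3
a=0:    L    W    L    W
a=1:    L    W    L    W
a=2:    W    L    W    L
a=3:    W    L    W    L
a=4:    W    W    W    W
Cells with no legal move (terminal, hence L): (0,0), (1,0).
The remaining L cells, each justified by listing all of its moves:
(0,2): only reaches (0,1)(W), which is W → L
(1,2): only reaches (1,1)(W), which is W → L
(2,1): only reaches (0,1)(W), (2,0)(W), all W → L
(2,3): only reaches (0,3)(W), (2,2)(W), (2,0)(W), all W → L
(3,1): only reaches (1,1)(W), (0,1)(W), (3,0)(W), all W → L
(3,3): only reaches (1,3)(W), (0,3)(W), (3,2)(W), (3,0)(W), all W → L
Every other cell has at least one move into one of the L cells above, so it is W.
From (4,3), the L positions reachable in one move are: (2,3).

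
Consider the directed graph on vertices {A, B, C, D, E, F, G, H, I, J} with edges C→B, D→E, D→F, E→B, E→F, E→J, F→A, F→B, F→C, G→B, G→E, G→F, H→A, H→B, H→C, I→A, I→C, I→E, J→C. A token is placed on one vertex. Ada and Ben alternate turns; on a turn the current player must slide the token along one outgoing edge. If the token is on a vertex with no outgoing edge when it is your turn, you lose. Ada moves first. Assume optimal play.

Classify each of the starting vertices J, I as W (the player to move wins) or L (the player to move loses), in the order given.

Positions with no move are L. A position that does have a move is losing for the player to move precisely when every available move leads to a winning position for the opponent. Fill in the labels:
Every edge goes from a vertex to one that appears earlier in the order B, A, C, F, J, E, H, D, G, I, so processing vertices in that order labels each vertex after all of its successors.
B: no outgoing edge → L
A: no outgoing edge → L
C: W (go to B, an L position)
F: W (go to A, an L position)
J: L (sole option C(W) is W)
E: W (go to J, an L position)
H: W (go to A, an L position)
D: L (options E(W), F(W) are all W)
G: W (go to B, an L position)
I: W (go to A, an L position)

J: L, I: W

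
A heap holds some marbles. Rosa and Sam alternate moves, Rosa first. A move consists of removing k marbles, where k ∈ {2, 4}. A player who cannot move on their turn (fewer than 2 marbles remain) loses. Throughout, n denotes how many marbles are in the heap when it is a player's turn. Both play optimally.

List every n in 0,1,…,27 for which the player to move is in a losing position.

0, 1, 6, 7, 12, 13, 18, 19, 24, 25

Label each position W (a win for the player to move) or L (a loss). A position with no legal move is L; any other position is W exactly when some move reaches an L, and L when every move reaches a W.
n=0: no move → L
n=1: no move → L
n=2: reaches L-position 0 → W
n=3: reaches L-position 1 → W
n=4: reaches L-position 0 → W
n=5: reaches L-position 1 → W
n=6: only reaches 4(W), 2(W), all W → L
n=7: only reaches 5(W), 3(W), all W → L
n=8: reaches L-position 6 → W
n=9: reaches L-position 7 → W
n=10: reaches L-position 6 → W
n=11: reaches L-position 7 → W
n=12: only reaches 10(W), 8(W), all W → L
n=13: only reaches 11(W), 9(W), all W → L
n=14: reaches L-position 12 → W
n=15: reaches L-position 13 → W
n=16: reaches L-position 12 → W
n=17: reaches L-position 13 → W
n=18: only reaches 16(W), 14(W), all W → L
n=19: only reaches 17(W), 15(W), all W → L
n=20: reaches L-position 18 → W
n=21: reaches L-position 19 → W
n=22: reaches L-position 18 → W
n=23: reaches L-position 19 → W
n=24: only reaches 22(W), 20(W), all W → L
n=25: only reaches 23(W), 21(W), all W → L
n=26: reaches L-position 24 → W
n=27: reaches L-position 25 → W
Reading off the rows marked L gives the requested list; there are 10 such values of n.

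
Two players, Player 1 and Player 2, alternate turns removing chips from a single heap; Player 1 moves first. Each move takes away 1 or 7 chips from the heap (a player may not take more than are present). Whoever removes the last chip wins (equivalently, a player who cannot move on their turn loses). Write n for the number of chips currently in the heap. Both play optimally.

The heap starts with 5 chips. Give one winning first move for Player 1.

Build the W/L table. Terminal = L. A non-terminal position is W if it has a move to some L; otherwise it is L.
n=0: no move → L
n=1: can move to 0, which is L ⇒ W
n=2: the only move is to 1(W), a W ⇒ L
n=3: can move to 2, which is L ⇒ W
n=4: the only move is to 3(W), a W ⇒ L
n=5: can move to 4, which is L ⇒ W
From 5, the L positions reachable in one move are: 4.

Remove 1, leaving 4.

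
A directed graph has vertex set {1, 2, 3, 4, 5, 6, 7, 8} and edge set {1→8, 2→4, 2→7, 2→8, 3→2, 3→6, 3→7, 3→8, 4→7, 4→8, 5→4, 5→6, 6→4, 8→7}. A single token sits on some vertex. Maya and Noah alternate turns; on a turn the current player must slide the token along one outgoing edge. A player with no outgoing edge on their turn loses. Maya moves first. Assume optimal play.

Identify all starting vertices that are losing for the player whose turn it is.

1, 6, 7

Build the W/L table. Terminal = L. A non-terminal position is W if it has a move to some L; otherwise it is L.
Every edge goes from a vertex to one that appears earlier in the order 7, 8, 4, 2, 6, 1, 5, 3, so processing vertices in that order labels each vertex after all of its successors.
7: no outgoing edge → L
8: W (go to 7, an L position)
4: W (go to 7, an L position)
2: W (go to 7, an L position)
6: L (sole option 4(W) is W)
1: L (sole option 8(W) is W)
5: W (go to 6, an L position)
3: W (go to 6, an L position)
Reading off the rows marked L gives the requested list; there are 3 such vertices.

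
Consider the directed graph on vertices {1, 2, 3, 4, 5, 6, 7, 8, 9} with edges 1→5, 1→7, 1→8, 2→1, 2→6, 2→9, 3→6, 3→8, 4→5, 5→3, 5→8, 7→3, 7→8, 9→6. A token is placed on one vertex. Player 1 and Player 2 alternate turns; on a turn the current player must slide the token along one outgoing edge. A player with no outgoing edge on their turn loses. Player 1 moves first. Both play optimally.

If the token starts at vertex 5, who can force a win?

Player 1 wins.

Build the W/L table. Terminal = L. A non-terminal position is W if it has a move to some L; otherwise it is L.
Every edge goes from a vertex to one that appears earlier in the order 8, 6, 3, 5, 4, 7, 1, 9, 2, so processing vertices in that order labels each vertex after all of its successors.
8: no outgoing edge → L
6: no outgoing edge → L
3: W (go to 6, an L position)
5: W (go to 8, an L position)
4: L (sole option 5(W) is W)
7: W (go to 8, an L position)
1: W (go to 8, an L position)
9: W (go to 6, an L position)
2: W (go to 6, an L position)
The starting position 5 is W: Player 1 should move to 8, handing over an L position.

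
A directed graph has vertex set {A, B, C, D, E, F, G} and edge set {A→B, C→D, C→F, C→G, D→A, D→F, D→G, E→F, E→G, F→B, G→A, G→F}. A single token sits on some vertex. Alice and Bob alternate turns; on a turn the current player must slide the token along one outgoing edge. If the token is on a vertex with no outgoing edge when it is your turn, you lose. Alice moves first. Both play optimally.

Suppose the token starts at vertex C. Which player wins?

Alice wins.

Work bottom-up. With no move the player to move loses. Otherwise the position is W if at least one move leads to an L position for the opponent, and L if every move leads to a W.
Every edge goes from a vertex to one that appears earlier in the order B, F, A, G, D, E, C, so processing vertices in that order labels each vertex after all of its successors.
B: no outgoing edge → L
F: can move to B, which is L ⇒ W
A: can move to B, which is L ⇒ W
G: moves to A(W), F(W); every one is W ⇒ L
D: can move to G, which is L ⇒ W
E: can move to G, which is L ⇒ W
C: can move to G, which is L ⇒ W
From C Alice can move to G, reaching an L position.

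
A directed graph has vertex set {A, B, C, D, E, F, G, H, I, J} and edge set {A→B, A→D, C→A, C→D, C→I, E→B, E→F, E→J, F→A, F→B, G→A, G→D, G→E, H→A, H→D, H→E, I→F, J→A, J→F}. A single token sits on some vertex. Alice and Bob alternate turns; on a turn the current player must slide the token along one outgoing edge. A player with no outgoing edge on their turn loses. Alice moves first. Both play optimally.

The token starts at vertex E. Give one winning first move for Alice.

Move to J.

Label each position W (a win for the player to move) or L (a loss). A position with no legal move is L; any other position is W exactly when some move reaches an L, and L when every move reaches a W.
Every edge goes from a vertex to one that appears earlier in the order B, D, A, F, I, C, J, E, G, H, so processing vertices in that order labels each vertex after all of its successors.
B: no outgoing edge → L
D: no outgoing edge → L
A: reaches L-position D → W
F: reaches L-position B → W
I: only reaches F(W), which is W → L
C: reaches L-position I → W
J: only reaches F(W), A(W), all W → L
E: reaches L-position J → W
G: reaches L-position D → W
H: reaches L-position D → W
From E, the L positions reachable in one move are: J, B. Any move reaching one of these is winning.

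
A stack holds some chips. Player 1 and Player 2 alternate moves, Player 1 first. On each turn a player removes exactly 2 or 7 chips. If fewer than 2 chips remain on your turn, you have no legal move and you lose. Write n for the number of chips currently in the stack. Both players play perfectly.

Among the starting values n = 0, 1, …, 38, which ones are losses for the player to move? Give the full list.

Use the standard recursion: the mover loses at a terminal position; elsewhere, the mover wins exactly when some move hands the opponent an L position.
n=0: no move → L
n=1: no move → L
n=2: W (go to 0, an L position)
n=3: W (go to 1, an L position)
n=4: L (sole option 2(W) is W)
n=5: L (sole option 3(W) is W)
n=6: W (go to 4, an L position)
n=7: W (go to 5, an L position)
n=8: W (go to 1, an L position)
n=9: L (options 7(W), 2(W) are all W)
n=10: L (options 8(W), 3(W) are all W)
n=11: W (go to 9, an L position)
n=12: W (go to 10, an L position)
n=13: L (options 11(W), 6(W) are all W)
n=14: L (options 12(W), 7(W) are all W)
n=15: W (go to 13, an L position)
n=16: W (go to 14, an L position)
n=17: W (go to 10, an L position)
n=18: L (options 16(W), 11(W) are all W)
n=19: L (options 17(W), 12(W) are all W)
n=20: W (go to 18, an L position)
n=21: W (go to 19, an L position)
n=22: L (options 20(W), 15(W) are all W)
n=23: L (options 21(W), 16(W) are all W)
n=24: W (go to 22, an L position)
n=25: W (go to 23, an L position)
n=26: W (go to 19, an L position)
n=27: L (options 25(W), 20(W) are all W)
n=28: L (options 26(W), 21(W) are all W)
n=29: W (go to 27, an L position)
n=30: W (go to 28, an L position)
n=31: L (options 29(W), 24(W) are all W)
n=32: L (options 30(W), 25(W) are all W)
n=33: W (go to 31, an L position)
n=34: W (go to 32, an L position)
n=35: W (go to 28, an L position)
n=36: L (options 34(W), 29(W) are all W)
n=37: L (options 35(W), 30(W) are all W)
n=38: W (go to 36, an L position)
The losing starting values of n are exactly the entries labelled L in this table (18 of them).

0, 1, 4, 5, 9, 10, 13, 14, 18, 19, 22, 23, 27, 28, 31, 32, 36, 37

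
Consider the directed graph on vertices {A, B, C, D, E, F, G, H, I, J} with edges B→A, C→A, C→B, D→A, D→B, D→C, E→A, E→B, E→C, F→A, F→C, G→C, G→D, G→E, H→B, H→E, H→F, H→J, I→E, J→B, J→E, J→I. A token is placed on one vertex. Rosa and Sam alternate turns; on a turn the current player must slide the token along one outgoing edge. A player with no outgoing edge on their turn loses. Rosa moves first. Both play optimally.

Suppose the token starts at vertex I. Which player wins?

Classify positions by backward induction: terminal positions (no move available) are L. From any other position, the mover wins iff some move reaches an L.
Every edge goes from a vertex to one that appears earlier in the order A, B, C, D, E, F, G, I, J, H, so processing vertices in that order labels each vertex after all of its successors.
A: no outgoing edge → L
B: reaches L-position A → W
C: reaches L-position A → W
D: reaches L-position A → W
E: reaches L-position A → W
F: reaches L-position A → W
G: only reaches E(W), D(W), C(W), all W → L
I: only reaches E(W), which is W → L
J: reaches L-position I → W
H: only reaches J(W), F(W), E(W), B(W), all W → L
Every move from I reaches a W position, so the mover loses.

Sam wins.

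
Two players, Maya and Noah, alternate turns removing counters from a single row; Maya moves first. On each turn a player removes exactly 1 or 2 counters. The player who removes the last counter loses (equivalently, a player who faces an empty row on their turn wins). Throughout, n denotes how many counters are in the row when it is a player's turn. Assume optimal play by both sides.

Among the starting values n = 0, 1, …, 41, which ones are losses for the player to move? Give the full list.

1, 4, 7, 10, 13, 16, 19, 22, 25, 28, 31, 34, 37, 40

Build the W/L table. Terminal = W. A non-terminal position is W if it has a move to some L; otherwise it is L.
n=0: no move; the opponent has just taken the last counter and therefore loses → W
n=1: →0(W) only, which is W, so L
n=2: →1(L), so W
n=3: →1(L), so W
n=4: →3(W), 2(W) — all W, so L
n=5: →4(L), so W
n=6: →4(L), so W
n=7: →6(W), 5(W) — all W, so L
n=8: →7(L), so W
n=9: →7(L), so W
n=10: →9(W), 8(W) — all W, so L
n=11: →10(L), so W
n=12: →10(L), so W
n=13: →12(W), 11(W) — all W, so L
n=14: →13(L), so W
n=15: →13(L), so W
n=16: →15(W), 14(W) — all W, so L
n=17: →16(L), so W
n=18: →16(L), so W
n=19: →18(W), 17(W) — all W, so L
n=20: →19(L), so W
n=21: →19(L), so W
n=22: →21(W), 20(W) — all W, so L
n=23: →22(L), so W
n=24: →22(L), so W
n=25: →24(W), 23(W) — all W, so L
n=26: →25(L), so W
n=27: →25(L), so W
n=28: →27(W), 26(W) — all W, so L
n=29: →28(L), so W
n=30: →28(L), so W
n=31: →30(W), 29(W) — all W, so L
n=32: →31(L), so W
n=33: →31(L), so W
n=34: →33(W), 32(W) — all W, so L
n=35: →34(L), so W
n=36: →34(L), so W
n=37: →36(W), 35(W) — all W, so L
n=38: →37(L), so W
n=39: →37(L), so W
n=40: →39(W), 38(W) — all W, so L
n=41: →40(L), so W
The losing starting values of n are exactly the entries labelled L in this table (14 of them).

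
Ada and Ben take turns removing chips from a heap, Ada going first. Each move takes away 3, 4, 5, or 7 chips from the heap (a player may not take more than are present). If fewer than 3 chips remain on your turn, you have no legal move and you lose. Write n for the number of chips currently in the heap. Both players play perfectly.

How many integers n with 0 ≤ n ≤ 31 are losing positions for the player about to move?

11

Compute win/loss labels from the base case upward. A position with no move is L. Any other position is W if it can reach an L in one move, else L.
n=0: no move → L
n=1: no move → L
n=2: no move → L
n=3: →0(L), so W
n=4: →1(L), so W
n=5: →2(L), so W
n=6: →2(L), so W
n=7: →2(L), so W
n=8: →1(L), so W
n=9: →2(L), so W
n=10: →7(W), 6(W), 5(W), 3(W) — all W, so L
n=11: →8(W), 7(W), 6(W), 4(W) — all W, so L
n=12: →9(W), 8(W), 7(W), 5(W) — all W, so L
n=13: →10(L), so W
n=14: →11(L), so W
n=15: →12(L), so W
n=16: →12(L), so W
n=17: →12(L), so W
n=18: →11(L), so W
n=19: →12(L), so W
n=20: →17(W), 16(W), 15(W), 13(W) — all W, so L
n=21: →18(W), 17(W), 16(W), 14(W) — all W, so L
n=22: →19(W), 18(W), 17(W), 15(W) — all W, so L
n=23: →20(L), so W
n=24: →21(L), so W
n=25: →22(L), so W
n=26: →22(L), so W
n=27: →22(L), so W
n=28: →21(L), so W
n=29: →22(L), so W
n=30: →27(W), 26(W), 25(W), 23(W) — all W, so L
n=31: →28(W), 27(W), 26(W), 24(W) — all W, so L
L entries with 0 ≤ n ≤ 31: n = 0, 1, 2, 10, 11, 12, 20, 21, 22, 30, 31; that makes 11.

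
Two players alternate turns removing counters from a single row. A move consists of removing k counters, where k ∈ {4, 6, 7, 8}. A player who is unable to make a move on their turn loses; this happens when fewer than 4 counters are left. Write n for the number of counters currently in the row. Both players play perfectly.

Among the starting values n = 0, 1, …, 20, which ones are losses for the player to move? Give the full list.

0, 1, 2, 3, 12, 13, 14, 15

Classify positions by backward induction: terminal positions (no move available) are L. From any other position, the mover wins iff some move reaches an L.
n=0: no move → L
n=1: no move → L
n=2: no move → L
n=3: no move → L
n=4: can move to 0, which is L ⇒ W
n=5: can move to 1, which is L ⇒ W
n=6: can move to 2, which is L ⇒ W
n=7: can move to 3, which is L ⇒ W
n=8: can move to 2, which is L ⇒ W
n=9: can move to 3, which is L ⇒ W
n=10: can move to 3, which is L ⇒ W
n=11: can move to 3, which is L ⇒ W
n=12: moves to 8(W), 6(W), 5(W), 4(W); every one is W ⇒ L
n=13: moves to 9(W), 7(W), 6(W), 5(W); every one is W ⇒ L
n=14: moves to 10(W), 8(W), 7(W), 6(W); every one is W ⇒ L
n=15: moves to 11(W), 9(W), 8(W), 7(W); every one is W ⇒ L
n=16: can move to 12, which is L ⇒ W
n=17: can move to 13, which is L ⇒ W
n=18: can move to 14, which is L ⇒ W
n=19: can move to 15, which is L ⇒ W
n=20: can move to 14, which is L ⇒ W
Reading off the rows marked L gives the requested list; there are 8 such values of n.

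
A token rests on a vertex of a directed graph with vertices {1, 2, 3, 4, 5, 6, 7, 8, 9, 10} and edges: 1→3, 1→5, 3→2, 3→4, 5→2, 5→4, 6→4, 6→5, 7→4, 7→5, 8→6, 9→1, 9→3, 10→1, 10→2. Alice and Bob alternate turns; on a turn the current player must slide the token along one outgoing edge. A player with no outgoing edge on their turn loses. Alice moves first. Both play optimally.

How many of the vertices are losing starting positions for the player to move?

Use the standard recursion: the mover loses at a terminal position; elsewhere, the mover wins exactly when some move hands the opponent an L position.
Every edge goes from a vertex to one that appears earlier in the order 4, 2, 5, 3, 1, 6, 8, 10, 9, 7, so processing vertices in that order labels each vertex after all of its successors.
4: no outgoing edge → L
2: no outgoing edge → L
5: W (go to 2, an L position)
3: W (go to 2, an L position)
1: L (options 3(W), 5(W) are all W)
6: W (go to 4, an L position)
8: L (sole option 6(W) is W)
10: W (go to 1, an L position)
9: W (go to 1, an L position)
7: W (go to 4, an L position)
The L vertices are 1, 2, 4, 8; that is 4 in all.

4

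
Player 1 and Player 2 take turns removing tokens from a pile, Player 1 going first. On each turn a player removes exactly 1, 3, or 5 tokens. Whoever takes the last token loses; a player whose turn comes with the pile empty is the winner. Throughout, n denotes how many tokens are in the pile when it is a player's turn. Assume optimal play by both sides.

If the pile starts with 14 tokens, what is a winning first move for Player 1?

Remove 1, leaving 13.

Classify positions by backward induction: terminal positions (no move available) are W. From any other position, the mover wins iff some move reaches an L.
n=0: no move; the opponent has just taken the last token and therefore loses → W
n=1: →0(W) only, which is W, so L
n=2: →1(L), so W
n=3: →2(W), 0(W) — all W, so L
n=4: →3(L), so W
n=5: →4(W), 2(W), 0(W) — all W, so L
n=6: →5(L), so W
n=7: →6(W), 4(W), 2(W) — all W, so L
n=8: →7(L), so W
n=9: →8(W), 6(W), 4(W) — all W, so L
n=10: →9(L), so W
n=11: →10(W), 8(W), 6(W) — all W, so L
n=12: →11(L), so W
n=13: →12(W), 10(W), 8(W) — all W, so L
n=14: →13(L), so W
From 14, the L positions reachable in one move are: 13, 11, 9. Any move reaching one of these is winning.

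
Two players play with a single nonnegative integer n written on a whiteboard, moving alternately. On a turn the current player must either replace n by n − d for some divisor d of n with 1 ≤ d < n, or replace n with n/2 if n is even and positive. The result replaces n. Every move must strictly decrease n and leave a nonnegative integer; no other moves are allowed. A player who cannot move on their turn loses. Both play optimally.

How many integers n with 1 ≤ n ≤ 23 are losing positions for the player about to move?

Classify positions by backward induction: terminal positions (no move available) are L. From any other position, the mover wins iff some move reaches an L.
n=0: no move → L
n=1: no move → L
n=2: →1(L), so W
n=3: →2(W) only, which is W, so L
n=4: →3(L), so W
n=5: →4(W) only, which is W, so L
n=6: →3(L), so W
n=7: →6(W) only, which is W, so L
n=8: →7(L), so W
n=9: →6(W), 8(W) — all W, so L
n=10: →5(L), so W
n=11: →10(W) only, which is W, so L
n=12: →9(L), so W
n=13: →12(W) only, which is W, so L
n=14: →7(L), so W
n=15: →10(W), 12(W), 14(W) — all W, so L
n=16: →15(L), so W
n=17: →16(W) only, which is W, so L
n=18: →9(L), so W
n=19: →18(W) only, which is W, so L
n=20: →15(L), so W
n=21: →14(W), 18(W), 20(W) — all W, so L
n=22: →11(L), so W
n=23: →22(W) only, which is W, so L
L entries with 1 ≤ n ≤ 23 (n=0 is outside the asked range and is not counted): n = 1, 3, 5, 7, 9, 11, 13, 15, 17, 19, 21, 23; that makes 12.

12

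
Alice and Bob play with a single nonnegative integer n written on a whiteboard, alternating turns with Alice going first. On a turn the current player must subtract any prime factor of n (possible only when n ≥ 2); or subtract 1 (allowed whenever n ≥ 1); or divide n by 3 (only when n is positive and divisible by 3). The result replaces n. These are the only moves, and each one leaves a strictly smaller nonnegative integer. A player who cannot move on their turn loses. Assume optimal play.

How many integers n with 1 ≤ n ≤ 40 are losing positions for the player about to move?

10

Classify positions by backward induction: terminal positions (no move available) are L. From any other position, the mover wins iff some move reaches an L.
n=0: no move → L
n=1: reaches L-position 0 → W
n=2: reaches L-position 0 → W
n=3: reaches L-position 0 → W
n=4: only reaches 2(W), 3(W), all W → L
n=5: reaches L-position 0 → W
n=6: reaches L-position 4 → W
n=7: reaches L-position 0 → W
n=8: only reaches 6(W), 7(W), all W → L
n=9: reaches L-position 8 → W
n=10: reaches L-position 8 → W
n=11: reaches L-position 0 → W
n=12: reaches L-position 4 → W
n=13: reaches L-position 0 → W
n=14: only reaches 7(W), 12(W), 13(W), all W → L
n=15: reaches L-position 14 → W
n=16: reaches L-position 14 → W
n=17: reaches L-position 0 → W
n=18: only reaches 6(W), 15(W), 16(W), 17(W), all W → L
n=19: reaches L-position 0 → W
n=20: reaches L-position 18 → W
n=21: reaches L-position 14 → W
n=22: only reaches 11(W), 20(W), 21(W), all W → L
n=23: reaches L-position 0 → W
n=24: reaches L-position 8 → W
n=25: only reaches 20(W), 24(W), all W → L
n=26: reaches L-position 25 → W
n=27: only reaches 9(W), 24(W), 26(W), all W → L
n=28: reaches L-position 27 → W
n=29: reaches L-position 0 → W
n=30: reaches L-position 25 → W
n=31: reaches L-position 0 → W
n=32: only reaches 30(W), 31(W), all W → L
n=33: reaches L-position 22 → W
n=34: reaches L-position 32 → W
n=35: only reaches 28(W), 30(W), 34(W), all W → L
n=36: reaches L-position 35 → W
n=37: reaches L-position 0 → W
n=38: only reaches 19(W), 36(W), 37(W), all W → L
n=39: reaches L-position 38 → W
n=40: reaches L-position 35 → W
L entries with 1 ≤ n ≤ 40 (n=0 is outside the asked range and is not counted): n = 4, 8, 14, 18, 22, 25, 27, 32, 35, 38; that makes 10.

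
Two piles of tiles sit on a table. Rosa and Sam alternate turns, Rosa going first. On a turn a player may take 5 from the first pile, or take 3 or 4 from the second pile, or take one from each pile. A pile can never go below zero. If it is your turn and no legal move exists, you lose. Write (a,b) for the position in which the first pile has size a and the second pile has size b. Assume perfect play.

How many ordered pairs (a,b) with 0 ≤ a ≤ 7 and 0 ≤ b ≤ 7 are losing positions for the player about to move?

Label each position W (a win for the player to move) or L (a loss). A position with no legal move is L; any other position is W exactly when some move reaches an L, and L when every move reaches a W.
Every move lowers a or b (never raises either), so fill the grid row by row in increasing a, and left to right within a row: each cell's successors are then already labelled.
      b=0  b=1  b=2  b=3  b=4  b=5  b=6  b=7
a=0:    L    L    L    W    W    W    W    L
a=1:    L    W    W    W    W    L    L    L
a=2:    L    W    L    W    W    W    W    W
a=3:    L    W    L    W    W    W    W    L
a=4:    L    W    L    W    W    W    W    L
a=5:    W    W    W    W    L    L    L    W
a=6:    W    L    L    L    W    W    W    W
a=7:    W    L    W    W    W    W    L    L
Cells with no legal move (terminal, hence L): (0,0), (0,1), (0,2), (1,0), (2,0), (3,0), (4,0).
The remaining L cells, each justified by listing all of its moves:
(0,7): L (options (0,4)(W), (0,3)(W) are all W)
(1,5): L (options (1,2)(W), (1,1)(W), (0,4)(W) are all W)
(1,6): L (options (1,3)(W), (1,2)(W), (0,5)(W) are all W)
(1,7): L (options (1,4)(W), (1,3)(W), (0,6)(W) are all W)
(2,2): L (sole option (1,1)(W) is W)
(3,2): L (sole option (2,1)(W) is W)
(3,7): L (options (3,4)(W), (3,3)(W), (2,6)(W) are all W)
(4,2): L (sole option (3,1)(W) is W)
(4,7): L (options (4,4)(W), (4,3)(W), (3,6)(W) are all W)
(5,4): L (options (0,4)(W), (5,1)(W), (5,0)(W), (4,3)(W) are all W)
(5,5): L (options (0,5)(W), (5,2)(W), (5,1)(W), (4,4)(W) are all W)
(5,6): L (options (0,6)(W), (5,3)(W), (5,2)(W), (4,5)(W) are all W)
(6,1): L (options (1,1)(W), (5,0)(W) are all W)
(6,2): L (options (1,2)(W), (5,1)(W) are all W)
(6,3): L (options (1,3)(W), (6,0)(W), (5,2)(W) are all W)
(7,1): L (options (2,1)(W), (6,0)(W) are all W)
(7,6): L (options (2,6)(W), (7,3)(W), (7,2)(W), (6,5)(W) are all W)
(7,7): L (options (2,7)(W), (7,4)(W), (7,3)(W), (6,6)(W) are all W)
Every other cell has at least one move into one of the L cells above, so it is W.
L cells per row: a=0: 4, a=1: 4, a=2: 2, a=3: 3, a=4: 3, a=5: 3, a=6: 3, a=7: 3; total 25.

25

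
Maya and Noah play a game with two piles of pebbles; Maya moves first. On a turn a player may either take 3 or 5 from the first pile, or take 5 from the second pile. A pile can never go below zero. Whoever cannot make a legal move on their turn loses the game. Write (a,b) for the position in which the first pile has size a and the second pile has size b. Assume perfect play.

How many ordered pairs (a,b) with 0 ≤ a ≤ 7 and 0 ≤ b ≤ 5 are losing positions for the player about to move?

18

Classify positions by backward induction: terminal positions (no move available) are L. From any other position, the mover wins iff some move reaches an L.
Every move lowers a or b (never raises either), so fill the grid row by row in increasing a, and left to right within a row: each cell's successors are then already labelled.
      b=0  b=1  b=2  b=3  b=4  b=5
a=0:    L    L    L    L    L    W
a=1:    L    L    L    L    L    W
a=2:    L    L    L    L    L    W
a=3:    W    W    W    W    W    L
a=4:    W    W    W    W    W    L
a=5:    W    W    W    W    W    L
a=6:    W    W    W    W    W    W
a=7:    W    W    W    W    W    W
Cells with no legal move (terminal, hence L): (0,0), (0,1), (0,2), (0,3), (0,4), (1,0), (1,1), (1,2), (1,3), (1,4), (2,0), (2,1), (2,2), (2,3), (2,4).
The remaining L cells, each justified by listing all of its moves:
(3,5): moves to (0,5)(W), (3,0)(W); every one is W ⇒ L
(4,5): moves to (1,5)(W), (4,0)(W); every one is W ⇒ L
(5,5): moves to (2,5)(W), (0,5)(W), (5,0)(W); every one is W ⇒ L
Every other cell has at least one move into one of the L cells above, so it is W.
L cells per row: a=0: 5, a=1: 5, a=2: 5, a=3: 1, a=4: 1, a=5: 1, a=6: 0, a=7: 0; total 18.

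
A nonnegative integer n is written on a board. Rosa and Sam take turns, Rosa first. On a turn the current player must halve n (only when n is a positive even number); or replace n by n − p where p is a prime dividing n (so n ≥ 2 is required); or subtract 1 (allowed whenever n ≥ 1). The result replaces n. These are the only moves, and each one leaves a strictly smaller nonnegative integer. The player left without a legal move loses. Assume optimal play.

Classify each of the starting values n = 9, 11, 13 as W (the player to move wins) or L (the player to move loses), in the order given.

Label each position W (a win for the player to move) or L (a loss). A position with no legal move is L; any other position is W exactly when some move reaches an L, and L when every move reaches a W.
n=0: no move → L
n=1: reaches L-position 0 → W
n=2: reaches L-position 0 → W
n=3: reaches L-position 0 → W
n=4: only reaches 2(W), 3(W), all W → L
n=5: reaches L-position 0 → W
n=6: reaches L-position 4 → W
n=7: reaches L-position 0 → W
n=8: reaches L-position 4 → W
n=9: only reaches 6(W), 8(W), all W → L
n=10: reaches L-position 9 → W
n=11: reaches L-position 0 → W
n=12: reaches L-position 9 → W
n=13: reaches L-position 0 → W

9: L, 11: W, 13: W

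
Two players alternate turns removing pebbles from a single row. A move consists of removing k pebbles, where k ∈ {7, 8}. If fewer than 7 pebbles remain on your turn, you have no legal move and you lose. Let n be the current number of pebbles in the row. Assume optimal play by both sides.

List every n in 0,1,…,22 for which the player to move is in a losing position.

0, 1, 2, 3, 4, 5, 6, 15, 16, 17, 18, 19, 20, 21

Label each position W (a win for the player to move) or L (a loss). A position with no legal move is L; any other position is W exactly when some move reaches an L, and L when every move reaches a W.
n=0: no move → L
n=1: no move → L
n=2: no move → L
n=3: no move → L
n=4: no move → L
n=5: no move → L
n=6: no move → L
n=7: can move to 0, which is L ⇒ W
n=8: can move to 1, which is L ⇒ W
n=9: can move to 2, which is L ⇒ W
n=10: can move to 3, which is L ⇒ W
n=11: can move to 4, which is L ⇒ W
n=12: can move to 5, which is L ⇒ W
n=13: can move to 6, which is L ⇒ W
n=14: can move to 6, which is L ⇒ W
n=15: moves to 8(W), 7(W); every one is W ⇒ L
n=16: moves to 9(W), 8(W); every one is W ⇒ L
n=17: moves to 10(W), 9(W); every one is W ⇒ L
n=18: moves to 11(W), 10(W); every one is W ⇒ L
n=19: moves to 12(W), 11(W); every one is W ⇒ L
n=20: moves to 13(W), 12(W); every one is W ⇒ L
n=21: moves to 14(W), 13(W); every one is W ⇒ L
n=22: can move to 15, which is L ⇒ W
Reading off the rows marked L gives the requested list; there are 14 such values of n.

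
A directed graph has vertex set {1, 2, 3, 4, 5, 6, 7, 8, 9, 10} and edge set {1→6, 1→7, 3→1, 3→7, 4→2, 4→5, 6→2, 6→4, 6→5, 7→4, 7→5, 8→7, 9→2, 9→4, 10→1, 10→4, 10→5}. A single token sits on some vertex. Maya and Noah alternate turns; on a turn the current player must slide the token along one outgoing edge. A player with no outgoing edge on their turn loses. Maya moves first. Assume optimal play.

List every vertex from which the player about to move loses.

Work bottom-up. With no move the player to move loses. Otherwise the position is W if at least one move leads to an L position for the opponent, and L if every move leads to a W.
Every edge goes from a vertex to one that appears earlier in the order 2, 5, 4, 6, 7, 9, 1, 3, 10, 8, so processing vertices in that order labels each vertex after all of its successors.
2: no outgoing edge → L
5: no outgoing edge → L
4: reaches L-position 5 → W
6: reaches L-position 5 → W
7: reaches L-position 5 → W
9: reaches L-position 2 → W
1: only reaches 7(W), 6(W), all W → L
3: reaches L-position 1 → W
10: reaches L-position 1 → W
8: only reaches 7(W), which is W → L
The losing starting vertices are exactly the entries labelled L in this table (4 of them).

1, 2, 5, 8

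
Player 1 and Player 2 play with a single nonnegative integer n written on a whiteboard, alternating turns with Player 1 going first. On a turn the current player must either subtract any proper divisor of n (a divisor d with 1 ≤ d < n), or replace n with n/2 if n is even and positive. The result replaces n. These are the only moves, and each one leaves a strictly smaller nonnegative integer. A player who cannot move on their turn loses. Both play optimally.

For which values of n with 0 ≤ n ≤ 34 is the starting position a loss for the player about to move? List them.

Label each position W (a win for the player to move) or L (a loss). A position with no legal move is L; any other position is W exactly when some move reaches an L, and L when every move reaches a W.
n=0: no move → L
n=1: no move → L
n=2: can move to 1, which is L ⇒ W
n=3: the only move is to 2(W), a W ⇒ L
n=4: can move to 3, which is L ⇒ W
n=5: the only move is to 4(W), a W ⇒ L
n=6: can move to 3, which is L ⇒ W
n=7: the only move is to 6(W), a W ⇒ L
n=8: can move to 7, which is L ⇒ W
n=9: moves to 6(W), 8(W); every one is W ⇒ L
n=10: can move to 5, which is L ⇒ W
n=11: the only move is to 10(W), a W ⇒ L
n=12: can move to 9, which is L ⇒ W
n=13: the only move is to 12(W), a W ⇒ L
n=14: can move to 7, which is L ⇒ W
n=15: moves to 10(W), 12(W), 14(W); every one is W ⇒ L
n=16: can move to 15, which is L ⇒ W
n=17: the only move is to 16(W), a W ⇒ L
n=18: can move to 9, which is L ⇒ W
n=19: the only move is to 18(W), a W ⇒ L
n=20: can move to 15, which is L ⇒ W
n=21: moves to 14(W), 18(W), 20(W); every one is W ⇒ L
n=22: can move to 11, which is L ⇒ W
n=23: the only move is to 22(W), a W ⇒ L
n=24: can move to 21, which is L ⇒ W
n=25: moves to 20(W), 24(W); every one is W ⇒ L
n=26: can move to 13, which is L ⇒ W
n=27: moves to 18(W), 24(W), 26(W); every one is W ⇒ L
n=28: can move to 21, which is L ⇒ W
n=29: the only move is to 28(W), a W ⇒ L
n=30: can move to 15, which is L ⇒ W
n=31: the only move is to 30(W), a W ⇒ L
n=32: can move to 31, which is L ⇒ W
n=33: moves to 22(W), 30(W), 32(W); every one is W ⇒ L
n=34: can move to 17, which is L ⇒ W
The losing starting values of n are exactly the entries labelled L in this table (18 of them).

0, 1, 3, 5, 7, 9, 11, 13, 15, 17, 19, 21, 23, 25, 27, 29, 31, 33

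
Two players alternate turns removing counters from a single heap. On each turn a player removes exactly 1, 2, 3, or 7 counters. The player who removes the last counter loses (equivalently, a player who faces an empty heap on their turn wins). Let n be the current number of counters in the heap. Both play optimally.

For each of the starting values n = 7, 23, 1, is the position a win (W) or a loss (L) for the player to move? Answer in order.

Label each position W (a win for the player to move) or L (a loss). A position with no legal move is W; any other position is W exactly when some move reaches an L, and L when every move reaches a W.
n=0: no move; the opponent has just taken the last counter and therefore loses → W
n=1: L (sole option 0(W) is W)
n=2: W (go to 1, an L position)
n=3: W (go to 1, an L position)
n=4: W (go to 1, an L position)
n=5: L (options 4(W), 3(W), 2(W) are all W)
n=6: W (go to 5, an L position)
n=7: W (go to 5, an L position)
n=8: W (go to 5, an L position)
n=9: L (options 8(W), 7(W), 6(W), 2(W) are all W)
n=10: W (go to 9, an L position)
n=11: W (go to 9, an L position)
n=12: W (go to 9, an L position)
n=13: L (options 12(W), 11(W), 10(W), 6(W) are all W)
n=14: W (go to 13, an L position)
n=15: W (go to 13, an L position)
n=16: W (go to 13, an L position)
n=17: L (options 16(W), 15(W), 14(W), 10(W) are all W)
n=18: W (go to 17, an L position)
n=19: W (go to 17, an L position)
n=20: W (go to 17, an L position)
n=21: L (options 20(W), 19(W), 18(W), 14(W) are all W)
n=22: W (go to 21, an L position)
n=23: W (go to 21, an L position)

7: W, 23: W, 1: L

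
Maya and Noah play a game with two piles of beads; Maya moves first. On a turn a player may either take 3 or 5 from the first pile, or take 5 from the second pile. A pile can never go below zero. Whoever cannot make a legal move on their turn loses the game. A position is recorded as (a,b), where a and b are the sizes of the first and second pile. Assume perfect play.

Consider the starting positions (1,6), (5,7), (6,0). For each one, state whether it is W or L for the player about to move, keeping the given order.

Work bottom-up. With no move the player to move loses. Otherwise the position is W if at least one move leads to an L position for the opponent, and L if every move leads to a W.
No move ever increases a pile, so every position that can arise here has a ≤ 6 and b ≤ 7; it is enough to label the cells with 0 ≤ a ≤ 6 and 0 ≤ b ≤ 7.
Every move lowers a or b (never raises either), so fill the grid row by row in increasing a, and left to right within a row: each cell's successors are then already labelled.
      b=0  b=1  b=2  b=3  b=4  b=5  b=6  b=7
a=0:    L    L    L    L    L    W    W    W
a=1:    L    L    L    L    L    W    W    W
a=2:    L    L    L    L    L    W    W    W
a=3:    W    W    W    W    W    L    L    L
a=4:    W    W    W    W    W    L    L    L
a=5:    W    W    W    W    W    L    L    L
a=6:    W    W    W    W    W    W    W    W
Cells with no legal move (terminal, hence L): (0,0), (0,1), (0,2), (0,3), (0,4), (1,0), (1,1), (1,2), (1,3), (1,4), (2,0), (2,1), (2,2), (2,3), (2,4).
The remaining L cells, each justified by listing all of its moves:
(3,5): only reaches (0,5)(W), (3,0)(W), all W → L
(3,6): only reaches (0,6)(W), (3,1)(W), all W → L
(3,7): only reaches (0,7)(W), (3,2)(W), all W → L
(4,5): only reaches (1,5)(W), (4,0)(W), all W → L
(4,6): only reaches (1,6)(W), (4,1)(W), all W → L
(4,7): only reaches (1,7)(W), (4,2)(W), all W → L
(5,5): only reaches (2,5)(W), (0,5)(W), (5,0)(W), all W → L
(5,6): only reaches (2,6)(W), (0,6)(W), (5,1)(W), all W → L
(5,7): only reaches (2,7)(W), (0,7)(W), (5,2)(W), all W → L
Every other cell has at least one move into one of the L cells above, so it is W.
(1,6): the move to (1,1) reaches an L cell, so W
(5,7): one of the L cells justified above, so L
(6,0): the move to (1,0) reaches an L cell, so W

(1,6): W, (5,7): L, (6,0): W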